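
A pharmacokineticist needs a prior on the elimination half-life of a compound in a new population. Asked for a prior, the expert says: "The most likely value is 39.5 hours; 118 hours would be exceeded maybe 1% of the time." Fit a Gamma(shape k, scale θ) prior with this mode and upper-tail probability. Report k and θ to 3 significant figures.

k ≈ 4.76, θ ≈ 10.5

Gamma(k,θ) with k>1 has mode (k−1)θ, so θ = 39.5/(k−1).
Need P(X < 118) = 0.99 with θ tied to k this way. Start at k = 2, θ = 39.5: P(X<118) ≈ 0.799.
Too low — raise k to concentrate. Iterating converges to k ≈ 4.76.
Then θ = 39.5/(4.76−1) ≈ 10.5.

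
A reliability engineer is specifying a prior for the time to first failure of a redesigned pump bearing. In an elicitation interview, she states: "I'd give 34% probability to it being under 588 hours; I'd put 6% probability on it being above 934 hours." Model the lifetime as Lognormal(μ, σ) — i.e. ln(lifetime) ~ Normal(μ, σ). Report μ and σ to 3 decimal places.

If T ~ Lognormal(μ,σ) then ln T ~ Normal(μ,σ), so the p-quantile of ln T is μ + z_p·σ.
ln(588) = 6.377 and ln(934) = 6.839; z_{0.34} = -0.4125, z_{0.94} = 1.555.
σ = (6.839 − 6.377)/(1.555 − (-0.4125)) = 0.235.
μ = 6.377 − (-0.4125)·0.235 = 6.474.

μ ≈ 6.474, σ ≈ 0.235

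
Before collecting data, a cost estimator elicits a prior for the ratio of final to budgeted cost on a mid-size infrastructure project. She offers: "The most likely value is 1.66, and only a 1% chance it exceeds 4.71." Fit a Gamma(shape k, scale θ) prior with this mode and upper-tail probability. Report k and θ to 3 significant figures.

Gamma(k,θ) with k>1 has mode (k−1)θ, so θ = 1.66/(k−1).
Need P(X < 4.71) = 0.99 with θ tied to k this way. Start at k = 2, θ = 1.66: P(X<4.71) ≈ 0.775.
Too low — raise k to concentrate. Iterating converges to k ≈ 5.19.
Then θ = 1.66/(5.19−1) ≈ 0.396.

k ≈ 5.19, θ ≈ 0.396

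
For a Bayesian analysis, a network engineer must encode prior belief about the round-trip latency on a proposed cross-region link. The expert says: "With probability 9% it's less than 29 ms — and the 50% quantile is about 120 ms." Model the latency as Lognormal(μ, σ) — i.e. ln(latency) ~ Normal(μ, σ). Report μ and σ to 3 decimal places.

μ ≈ 4.787, σ ≈ 1.059

If T ~ Lognormal(μ,σ) then ln T ~ Normal(μ,σ), so the p-quantile of ln T is μ + z_p·σ.
ln(29) = 3.367 and ln(120) = 4.787; z_{0.09} = -1.341, z_{0.5} = 0.
σ = (4.787 − 3.367)/(0 − (-1.341)) = 1.059.
μ = 3.367 − (-1.341)·1.059 = 4.787.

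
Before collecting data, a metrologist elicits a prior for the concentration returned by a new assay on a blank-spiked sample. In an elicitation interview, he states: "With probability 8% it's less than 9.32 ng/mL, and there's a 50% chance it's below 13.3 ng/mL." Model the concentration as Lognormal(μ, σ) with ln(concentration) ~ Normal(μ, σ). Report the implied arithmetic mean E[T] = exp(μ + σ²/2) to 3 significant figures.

If T ~ Lognormal(μ,σ) then ln T ~ Normal(μ,σ), so the p-quantile of ln T is μ + z_p·σ.
ln(9.32) = 2.232 and ln(13.3) = 2.588; z_{0.08} = -1.405, z_{0.5} = 0.
σ = (2.588 − 2.232)/(0 − (-1.405)) = 0.253.
μ = 2.232 − (-1.405)·0.253 = 2.588.
E[T] = exp(μ + σ²/2) = exp(2.588 + 0.0320) = 13.7 ng/mL.

E[T] ≈ 13.7 ng/mL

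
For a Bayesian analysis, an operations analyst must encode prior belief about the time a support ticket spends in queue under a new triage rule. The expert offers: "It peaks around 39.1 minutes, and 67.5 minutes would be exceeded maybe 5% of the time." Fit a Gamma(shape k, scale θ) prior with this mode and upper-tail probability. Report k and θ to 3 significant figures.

Gamma(k,θ) with k>1 has mode (k−1)θ, so θ = 39.1/(k−1).
Need P(X < 67.5) = 0.95 with θ tied to k this way. Start at k = 2, θ = 39.1: P(X<67.5) ≈ 0.515.
Too low — raise k to concentrate. Iterating converges to k ≈ 10.4.
Then θ = 39.1/(10.4−1) ≈ 4.18.

k ≈ 10.4, θ ≈ 4.18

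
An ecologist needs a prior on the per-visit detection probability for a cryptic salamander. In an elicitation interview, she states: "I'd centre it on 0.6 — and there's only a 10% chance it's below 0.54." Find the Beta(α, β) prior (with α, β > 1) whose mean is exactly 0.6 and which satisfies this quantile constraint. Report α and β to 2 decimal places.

With mean 0.6 fixed, write α = 0.6s, β = 0.4s where s = α+β.
Need P(θ < 0.54) = 0.1 under Beta(0.6s, 0.4s). Normal approximation: (q−m)/√(m(1−m)/s) ≈ z_{0.1} = -1.28, so s ≈ 0.6·0.4·(-1.28)²/(0.54−0.6)² = 109.5.
At s = 109.5: P(θ<0.54) ≈ 0.101. Adjusting to match 0.1 gives s ≈ 110.56.
So α = 0.6·110.56 ≈ 66.34, β = 0.4·110.56 ≈ 44.23.

α ≈ 66.34, β ≈ 44.23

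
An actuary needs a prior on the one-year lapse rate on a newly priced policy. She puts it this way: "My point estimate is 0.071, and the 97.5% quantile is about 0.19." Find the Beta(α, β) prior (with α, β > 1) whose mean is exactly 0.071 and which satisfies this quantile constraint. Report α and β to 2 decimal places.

α ≈ 1.96, β ≈ 25.64

With mean 0.071 fixed, write α = 0.071s, β = 0.929s where s = α+β.
Need P(θ < 0.19) = 0.975 under Beta(0.071s, 0.929s). Normal approximation: (q−m)/√(m(1−m)/s) ≈ z_{0.975} = 1.96, so s ≈ 0.071·0.929·(1.96)²/(0.19−0.071)² = 17.9.
At s = 17.9: P(θ<0.19) ≈ 0.951. Adjusting to match 0.975 gives s ≈ 27.60.
So α = 0.071·27.60 ≈ 1.96, β = 0.929·27.60 ≈ 25.64.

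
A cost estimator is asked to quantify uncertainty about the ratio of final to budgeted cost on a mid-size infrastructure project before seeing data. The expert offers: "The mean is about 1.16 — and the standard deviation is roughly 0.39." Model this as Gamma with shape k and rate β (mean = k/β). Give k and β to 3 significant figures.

k ≈ 8.85, β ≈ 7.63

For Gamma(k, rate β): mean = k/β, variance = k/β², so CV = 1/√k.
CV = SD/mean = 0.39/1.16 = 0.3362, hence k = 1/CV² = 8.85.
Then β = k/mean = 8.85/1.16 = 7.63.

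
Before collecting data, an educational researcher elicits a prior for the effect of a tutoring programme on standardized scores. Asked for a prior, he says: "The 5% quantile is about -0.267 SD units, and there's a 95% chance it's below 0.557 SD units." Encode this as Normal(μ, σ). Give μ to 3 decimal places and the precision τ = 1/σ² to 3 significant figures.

μ = 0.145, τ = 15.9

For Normal(μ,σ), the p-quantile is μ + z_p·σ. Here z_{0.05} = -1.645, z_{0.95} = 1.645.
So -0.267 = μ − 1.645σ and 0.557 = μ + 1.645σ.
Subtracting: σ = (0.557 − -0.267)/(1.645 − (-1.645)) = 0.250.
Then μ = -0.267 − (-1.645)·0.250 = 0.145.
Precision τ = 1/σ² = 1/0.2505² = 15.9.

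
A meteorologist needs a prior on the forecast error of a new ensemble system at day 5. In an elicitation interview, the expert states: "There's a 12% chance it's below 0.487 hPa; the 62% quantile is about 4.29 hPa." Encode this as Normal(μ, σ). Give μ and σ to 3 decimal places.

For Normal(μ,σ), the p-quantile is μ + z_p·σ. Here z_{0.12} = -1.175, z_{0.62} = 0.3055.
So 0.487 = μ − 1.175σ and 4.29 = μ + 0.3055σ.
Subtracting: σ = (4.29 − 0.487)/(0.3055 − (-1.175)) = 2.569.
Then μ = 0.487 − (-1.175)·2.569 = 3.505.

μ = 3.505, σ = 2.569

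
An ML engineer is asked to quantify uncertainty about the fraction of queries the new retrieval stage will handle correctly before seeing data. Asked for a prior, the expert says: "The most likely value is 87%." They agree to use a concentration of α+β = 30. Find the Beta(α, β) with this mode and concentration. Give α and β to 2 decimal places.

For α,β > 1 the Beta mode is (α−1)/(α+β−2). With α+β = 30, the mode is (α−1)/28.
Set (α−1)/28 = 0.87 → α = 1 + 0.87·28 = 25.36.
β = 30 − α = 4.64.

α = 25.36, β = 4.64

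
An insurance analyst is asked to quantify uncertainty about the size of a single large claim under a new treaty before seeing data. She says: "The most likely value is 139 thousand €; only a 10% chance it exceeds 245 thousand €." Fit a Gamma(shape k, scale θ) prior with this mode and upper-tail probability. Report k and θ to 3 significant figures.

k ≈ 6.92, θ ≈ 23.5

Gamma(k,θ) with k>1 has mode (k−1)θ, so θ = 139/(k−1).
Need P(X < 245) = 0.9 with θ tied to k this way. Start at k = 2, θ = 139: P(X<245) ≈ 0.526.
Too low — raise k to concentrate. Iterating converges to k ≈ 6.92.
Then θ = 139/(6.92−1) ≈ 23.5.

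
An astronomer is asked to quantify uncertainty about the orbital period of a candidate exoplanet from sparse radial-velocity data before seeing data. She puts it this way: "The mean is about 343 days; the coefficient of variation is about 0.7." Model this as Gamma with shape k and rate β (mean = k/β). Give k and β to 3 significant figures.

k ≈ 2.04, β ≈ 0.00595

For Gamma(k, rate β): mean = k/β, variance = k/β², so CV = 1/√k.
CV = 0.7, hence k = 1/CV² = 2.04.
Then β = k/mean = 2.04/343 = 0.00595.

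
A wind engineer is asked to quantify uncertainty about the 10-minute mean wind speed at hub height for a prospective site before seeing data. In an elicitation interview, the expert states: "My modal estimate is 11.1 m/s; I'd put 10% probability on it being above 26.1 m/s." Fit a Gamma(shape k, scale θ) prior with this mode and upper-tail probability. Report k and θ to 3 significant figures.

k ≈ 3.63, θ ≈ 4.22

Gamma(k,θ) with k>1 has mode (k−1)θ, so θ = 11.1/(k−1).
Need P(X < 26.1) = 0.9 with θ tied to k this way. Start at k = 2, θ = 11.1: P(X<26.1) ≈ 0.681.
Too low — raise k to concentrate. Iterating converges to k ≈ 3.63.
Then θ = 11.1/(3.63−1) ≈ 4.22.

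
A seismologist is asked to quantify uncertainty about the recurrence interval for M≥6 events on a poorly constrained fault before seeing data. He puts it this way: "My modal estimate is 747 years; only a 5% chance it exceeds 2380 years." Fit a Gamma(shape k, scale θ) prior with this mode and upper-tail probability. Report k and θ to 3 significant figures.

k ≈ 2.95, θ ≈ 382

Gamma(k,θ) with k>1 has mode (k−1)θ, so θ = 747/(k−1).
Need P(X < 2380) = 0.95 with θ tied to k this way. Start at k = 2, θ = 747: P(X<2380) ≈ 0.827.
Too low — raise k to concentrate. Iterating converges to k ≈ 2.95.
Then θ = 747/(2.95−1) ≈ 382.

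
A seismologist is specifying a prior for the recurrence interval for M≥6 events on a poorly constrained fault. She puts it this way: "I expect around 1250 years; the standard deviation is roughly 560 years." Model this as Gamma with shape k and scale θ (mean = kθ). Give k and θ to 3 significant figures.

For Gamma(k, scale θ): mean = kθ, variance = kθ², so CV = 1/√k.
CV = SD/mean = 560/1250 = 0.448, hence k = 1/CV² = 4.98.
Then θ = mean/k = 1250/4.98 = 251.

k ≈ 4.98, θ ≈ 251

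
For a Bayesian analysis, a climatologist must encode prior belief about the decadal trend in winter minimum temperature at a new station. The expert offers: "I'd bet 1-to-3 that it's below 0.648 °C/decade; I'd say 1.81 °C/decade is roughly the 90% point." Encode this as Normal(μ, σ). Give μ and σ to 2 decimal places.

μ = 1.05, σ = 0.59

For Normal(μ,σ), the p-quantile is μ + z_p·σ. Here z_{0.25} = -0.6745, z_{0.9} = 1.282.
So 0.648 = μ − 0.6745σ and 1.81 = μ + 1.282σ.
Subtracting: σ = (1.81 − 0.648)/(1.282 − (-0.6745)) = 0.59.
Then μ = 0.648 − (-0.6745)·0.59 = 1.05.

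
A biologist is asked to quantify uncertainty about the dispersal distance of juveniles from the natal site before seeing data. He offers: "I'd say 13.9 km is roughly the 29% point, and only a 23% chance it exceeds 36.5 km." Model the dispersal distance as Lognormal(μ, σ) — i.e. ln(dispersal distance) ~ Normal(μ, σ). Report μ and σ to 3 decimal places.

If T ~ Lognormal(μ,σ) then ln T ~ Normal(μ,σ), so the p-quantile of ln T is μ + z_p·σ.
ln(13.9) = 2.632 and ln(36.5) = 3.597; z_{0.29} = -0.5534, z_{0.77} = 0.7388.
σ = (3.597 − 2.632)/(0.7388 − (-0.5534)) = 0.747.
μ = 2.632 − (-0.5534)·0.747 = 3.045.

μ ≈ 3.045, σ ≈ 0.747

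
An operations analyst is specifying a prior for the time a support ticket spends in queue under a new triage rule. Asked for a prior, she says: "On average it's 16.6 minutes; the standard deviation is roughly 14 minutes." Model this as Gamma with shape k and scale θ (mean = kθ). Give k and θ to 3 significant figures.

For Gamma(k, scale θ): mean = kθ, variance = kθ², so CV = 1/√k.
CV = SD/mean = 14/16.6 = 0.8434, hence k = 1/CV² = 1.41.
Then θ = mean/k = 16.6/1.41 = 11.8.

k ≈ 1.41, θ ≈ 11.8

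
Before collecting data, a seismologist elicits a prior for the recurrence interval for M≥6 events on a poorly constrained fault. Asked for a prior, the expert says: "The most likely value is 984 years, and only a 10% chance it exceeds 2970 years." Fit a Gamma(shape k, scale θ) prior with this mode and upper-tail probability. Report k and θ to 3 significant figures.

Gamma(k,θ) with k>1 has mode (k−1)θ, so θ = 984/(k−1).
Need P(X < 2970) = 0.9 with θ tied to k this way. Start at k = 2, θ = 984: P(X<2970) ≈ 0.804.
Too low — raise k to concentrate. Iterating converges to k ≈ 2.56.
Then θ = 984/(2.56−1) ≈ 632.

k ≈ 2.56, θ ≈ 632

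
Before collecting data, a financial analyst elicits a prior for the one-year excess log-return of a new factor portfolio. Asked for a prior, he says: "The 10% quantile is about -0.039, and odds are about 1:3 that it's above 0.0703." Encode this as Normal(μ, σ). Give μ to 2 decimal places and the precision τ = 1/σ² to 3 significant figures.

μ = 0.03, τ = 320

The p-quantile of Normal(μ,σ) is μ + z_p·σ, with z_{0.1} = -1.282 and z_{0.75} = 0.6745.
Eliminate σ: μ = (z₂·x₁ − z₁·x₂)/(z₂ − z₁) = (0.6745·-0.039 − (-1.282)·0.0703)/1.956 = 0.03.
Then σ = (x₂ − x₁)/(z₂ − z₁) = (0.0703 − -0.039)/1.956 = 0.06.
Precision τ = 1/σ² = 1/0.05588² = 320.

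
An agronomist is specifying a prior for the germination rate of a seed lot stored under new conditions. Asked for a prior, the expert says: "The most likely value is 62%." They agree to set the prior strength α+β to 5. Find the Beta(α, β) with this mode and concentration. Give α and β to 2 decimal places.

α = 2.86, β = 2.14

For α,β > 1 the Beta mode is (α−1)/(α+β−2). With α+β = 5, the mode is (α−1)/3.
Set (α−1)/3 = 0.62 → α = 1 + 0.62·3 = 2.86.
β = 5 − α = 2.14.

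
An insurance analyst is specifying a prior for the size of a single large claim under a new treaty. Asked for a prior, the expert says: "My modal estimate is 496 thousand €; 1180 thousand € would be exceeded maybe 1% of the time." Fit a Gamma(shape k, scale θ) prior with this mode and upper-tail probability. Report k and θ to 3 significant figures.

k ≈ 7.32, θ ≈ 78.5

Gamma(k,θ) with k>1 has mode (k−1)θ, so θ = 496/(k−1).
Need P(X < 1180) = 0.99 with θ tied to k this way. Start at k = 2, θ = 496: P(X<1180) ≈ 0.687.
Too low — raise k to concentrate. Iterating converges to k ≈ 7.32.
Then θ = 496/(7.32−1) ≈ 78.5.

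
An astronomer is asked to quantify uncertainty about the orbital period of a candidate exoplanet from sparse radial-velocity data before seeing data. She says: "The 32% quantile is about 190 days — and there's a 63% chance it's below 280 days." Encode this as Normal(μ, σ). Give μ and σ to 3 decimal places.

The p-quantile of Normal(μ,σ) is μ + z_p·σ, with z_{0.32} = -0.4677 and z_{0.63} = 0.3319.
Eliminate σ: μ = (z₂·x₁ − z₁·x₂)/(z₂ − z₁) = (0.3319·190 − (-0.4677)·280)/0.7996 = 242.646.
Then σ = (x₂ − x₁)/(z₂ − z₁) = (280 − 190)/0.7996 = 112.563.

μ = 242.646, σ = 112.563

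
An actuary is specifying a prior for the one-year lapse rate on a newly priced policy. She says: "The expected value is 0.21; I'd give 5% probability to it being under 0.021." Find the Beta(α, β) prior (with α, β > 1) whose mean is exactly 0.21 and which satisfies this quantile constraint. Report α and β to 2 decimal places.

With mean 0.21 fixed, write α = 0.21s, β = 0.79s where s = α+β.
Need P(θ < 0.021) = 0.05 under Beta(0.21s, 0.79s). Normal approximation: (q−m)/√(m(1−m)/s) ≈ z_{0.05} = -1.64, so s ≈ 0.21·0.79·(-1.64)²/(0.021−0.21)² = 12.6.
At s = 12.6: P(θ<0.021) ≈ 0.004. Adjusting to match 0.05 gives s ≈ 5.86.
So α = 0.21·5.86 ≈ 1.23, β = 0.79·5.86 ≈ 4.63.

α ≈ 1.23, β ≈ 4.63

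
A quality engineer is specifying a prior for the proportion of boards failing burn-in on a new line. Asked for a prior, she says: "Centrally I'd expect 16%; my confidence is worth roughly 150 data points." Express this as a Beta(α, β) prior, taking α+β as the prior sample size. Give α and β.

Under the effective-sample-size interpretation, Beta(α, β) has prior mean α/(α+β) and prior sample size α+β.
So α+β = 150 and α/(α+β) = 0.16, giving α = 0.16·150 = 24 and β = 150 − 24 = 126.

α = 24, β = 126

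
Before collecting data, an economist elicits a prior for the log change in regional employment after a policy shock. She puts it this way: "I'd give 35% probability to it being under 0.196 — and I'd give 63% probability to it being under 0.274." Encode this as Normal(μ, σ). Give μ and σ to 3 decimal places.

μ = 0.238, σ = 0.109

For Normal(μ,σ), the p-quantile is μ + z_p·σ. Here z_{0.35} = -0.3853, z_{0.63} = 0.3319.
So 0.196 = μ − 0.3853σ and 0.274 = μ + 0.3319σ.
Subtracting: σ = (0.274 − 0.196)/(0.3319 − (-0.3853)) = 0.109.
Then μ = 0.196 − (-0.3853)·0.109 = 0.238.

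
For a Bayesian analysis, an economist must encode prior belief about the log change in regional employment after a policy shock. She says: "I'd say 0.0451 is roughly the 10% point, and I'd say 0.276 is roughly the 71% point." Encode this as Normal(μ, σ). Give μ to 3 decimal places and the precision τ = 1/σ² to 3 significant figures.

μ = 0.206, τ = 63.2

For Normal(μ,σ), the p-quantile is μ + z_p·σ. Here z_{0.1} = -1.282, z_{0.71} = 0.5534.
So 0.0451 = μ − 1.282σ and 0.276 = μ + 0.5534σ.
Subtracting: σ = (0.276 − 0.0451)/(0.5534 − (-1.282)) = 0.126.
Then μ = 0.0451 − (-1.282)·0.126 = 0.206.
Precision τ = 1/σ² = 1/0.1258² = 63.2.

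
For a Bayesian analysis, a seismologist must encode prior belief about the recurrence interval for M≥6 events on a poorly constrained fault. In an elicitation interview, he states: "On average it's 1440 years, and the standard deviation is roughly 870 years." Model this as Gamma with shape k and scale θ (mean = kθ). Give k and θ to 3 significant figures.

k ≈ 2.74, θ ≈ 526

For Gamma(k, scale θ): mean = kθ, variance = kθ², so CV = 1/√k.
CV = SD/mean = 870/1440 = 0.6042, hence k = 1/CV² = 2.74.
Then θ = mean/k = 1440/2.74 = 526.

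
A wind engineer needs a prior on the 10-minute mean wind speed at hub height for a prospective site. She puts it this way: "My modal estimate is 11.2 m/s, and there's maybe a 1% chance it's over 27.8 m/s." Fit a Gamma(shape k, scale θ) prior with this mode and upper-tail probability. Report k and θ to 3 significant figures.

k ≈ 6.69, θ ≈ 1.97

Gamma(k,θ) with k>1 has mode (k−1)θ, so θ = 11.2/(k−1).
Need P(X < 27.8) = 0.99 with θ tied to k this way. Start at k = 2, θ = 11.2: P(X<27.8) ≈ 0.709.
Too low — raise k to concentrate. Iterating converges to k ≈ 6.69.
Then θ = 11.2/(6.69−1) ≈ 1.97.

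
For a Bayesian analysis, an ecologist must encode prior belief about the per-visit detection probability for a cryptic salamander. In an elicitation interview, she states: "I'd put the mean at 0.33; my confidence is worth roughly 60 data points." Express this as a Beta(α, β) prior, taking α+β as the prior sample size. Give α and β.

Under the effective-sample-size interpretation, Beta(α, β) has prior mean α/(α+β) and prior sample size α+β.
So α+β = 60 and α/(α+β) = 0.33, giving α = 0.33·60 = 19.8 and β = 60 − 19.8 = 40.2.

α = 19.8, β = 40.2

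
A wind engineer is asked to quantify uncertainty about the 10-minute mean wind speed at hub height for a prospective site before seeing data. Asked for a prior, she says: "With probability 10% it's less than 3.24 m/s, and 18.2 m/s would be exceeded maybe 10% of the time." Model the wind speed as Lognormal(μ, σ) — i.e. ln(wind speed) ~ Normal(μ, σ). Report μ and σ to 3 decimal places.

μ ≈ 2.038, σ ≈ 0.673

If T ~ Lognormal(μ,σ) then ln T ~ Normal(μ,σ), so the p-quantile of ln T is μ + z_p·σ.
ln(3.24) = 1.176 and ln(18.2) = 2.901; z_{0.1} = -1.282, z_{0.9} = 1.282.
σ = (2.901 − 1.176)/(1.282 − (-1.282)) = 0.673.
μ = 1.176 − (-1.282)·0.673 = 2.038.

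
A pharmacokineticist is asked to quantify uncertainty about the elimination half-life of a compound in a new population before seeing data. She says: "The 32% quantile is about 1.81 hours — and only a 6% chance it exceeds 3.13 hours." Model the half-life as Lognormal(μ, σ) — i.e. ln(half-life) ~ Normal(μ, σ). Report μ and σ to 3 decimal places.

If T ~ Lognormal(μ,σ) then ln T ~ Normal(μ,σ), so the p-quantile of ln T is μ + z_p·σ.
ln(1.81) = 0.5933 and ln(3.13) = 1.141; z_{0.32} = -0.4677, z_{0.94} = 1.555.
σ = (1.141 − 0.5933)/(1.555 − (-0.4677)) = 0.271.
μ = 0.5933 − (-0.4677)·0.271 = 0.720.

μ ≈ 0.720, σ ≈ 0.271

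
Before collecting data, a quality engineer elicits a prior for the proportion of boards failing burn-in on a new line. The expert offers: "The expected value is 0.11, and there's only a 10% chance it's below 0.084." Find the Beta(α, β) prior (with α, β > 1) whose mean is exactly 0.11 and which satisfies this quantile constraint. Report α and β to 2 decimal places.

α ≈ 24.47, β ≈ 197.96

With mean 0.11 fixed, write α = 0.11s, β = 0.89s where s = α+β.
Need P(θ < 0.084) = 0.1 under Beta(0.11s, 0.89s). Normal approximation: (q−m)/√(m(1−m)/s) ≈ z_{0.1} = -1.28, so s ≈ 0.11·0.89·(-1.28)²/(0.084−0.11)² = 237.9.
At s = 237.9: P(θ<0.084) ≈ 0.092. Adjusting to match 0.1 gives s ≈ 222.42.
So α = 0.11·222.42 ≈ 24.47, β = 0.89·222.42 ≈ 197.96.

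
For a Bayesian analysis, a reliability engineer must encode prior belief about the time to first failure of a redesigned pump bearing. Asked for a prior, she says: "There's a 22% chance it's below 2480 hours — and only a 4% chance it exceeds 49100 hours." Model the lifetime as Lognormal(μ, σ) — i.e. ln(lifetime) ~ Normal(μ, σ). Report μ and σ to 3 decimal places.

If T ~ Lognormal(μ,σ) then ln T ~ Normal(μ,σ), so the p-quantile of ln T is μ + z_p·σ.
ln(2480) = 7.816 and ln(49100) = 10.8; z_{0.22} = -0.7722, z_{0.96} = 1.751.
σ = (10.8 − 7.816)/(1.751 − (-0.7722)) = 1.183.
μ = 7.816 − (-0.7722)·1.183 = 8.730.

μ ≈ 8.730, σ ≈ 1.183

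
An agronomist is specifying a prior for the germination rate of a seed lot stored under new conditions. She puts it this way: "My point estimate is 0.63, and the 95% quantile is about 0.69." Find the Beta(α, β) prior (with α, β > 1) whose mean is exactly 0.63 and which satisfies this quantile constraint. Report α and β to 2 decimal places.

α ≈ 106.63, β ≈ 62.62

With mean 0.63 fixed, write α = 0.63s, β = 0.37s where s = α+β.
Need P(θ < 0.69) = 0.95 under Beta(0.63s, 0.37s). Normal approximation: (q−m)/√(m(1−m)/s) ≈ z_{0.95} = 1.64, so s ≈ 0.63·0.37·(1.64)²/(0.69−0.63)² = 175.2.
At s = 175.2: P(θ<0.69) ≈ 0.953. Adjusting to match 0.95 gives s ≈ 169.25.
So α = 0.63·169.25 ≈ 106.63, β = 0.37·169.25 ≈ 62.62.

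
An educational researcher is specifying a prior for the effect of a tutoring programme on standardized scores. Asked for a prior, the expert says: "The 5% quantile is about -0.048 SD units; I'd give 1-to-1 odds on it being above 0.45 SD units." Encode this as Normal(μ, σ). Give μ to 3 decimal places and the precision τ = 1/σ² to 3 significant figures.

The p-quantile of Normal(μ,σ) is μ + z_p·σ, with z_{0.05} = -1.645 and z_{0.5} = 0.
Eliminate σ: μ = (z₂·x₁ − z₁·x₂)/(z₂ − z₁) = (0·-0.048 − (-1.645)·0.45)/1.645 = 0.450.
Then σ = (x₂ − x₁)/(z₂ − z₁) = (0.45 − -0.048)/1.645 = 0.303.
Precision τ = 1/σ² = 1/0.3028² = 10.9.

μ = 0.450, τ = 10.9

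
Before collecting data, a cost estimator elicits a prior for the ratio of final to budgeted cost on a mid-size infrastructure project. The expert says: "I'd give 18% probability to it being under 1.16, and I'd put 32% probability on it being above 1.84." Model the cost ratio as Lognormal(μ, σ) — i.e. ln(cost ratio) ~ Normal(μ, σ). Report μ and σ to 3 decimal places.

μ ≈ 0.454, σ ≈ 0.334

If T ~ Lognormal(μ,σ) then ln T ~ Normal(μ,σ), so the p-quantile of ln T is μ + z_p·σ.
ln(1.16) = 0.1484 and ln(1.84) = 0.6098; z_{0.18} = -0.9154, z_{0.68} = 0.4677.
σ = (0.6098 − 0.1484)/(0.4677 − (-0.9154)) = 0.334.
μ = 0.1484 − (-0.9154)·0.334 = 0.454.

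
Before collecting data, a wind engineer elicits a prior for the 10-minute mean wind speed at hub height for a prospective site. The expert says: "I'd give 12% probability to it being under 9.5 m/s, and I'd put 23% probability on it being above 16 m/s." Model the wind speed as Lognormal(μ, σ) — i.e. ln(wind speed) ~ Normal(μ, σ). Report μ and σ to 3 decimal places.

μ ≈ 2.571, σ ≈ 0.272

If T ~ Lognormal(μ,σ) then ln T ~ Normal(μ,σ), so the p-quantile of ln T is μ + z_p·σ.
ln(9.5) = 2.251 and ln(16) = 2.773; z_{0.12} = -1.175, z_{0.77} = 0.7388.
σ = (2.773 − 2.251)/(0.7388 − (-1.175)) = 0.272.
μ = 2.251 − (-1.175)·0.272 = 2.571.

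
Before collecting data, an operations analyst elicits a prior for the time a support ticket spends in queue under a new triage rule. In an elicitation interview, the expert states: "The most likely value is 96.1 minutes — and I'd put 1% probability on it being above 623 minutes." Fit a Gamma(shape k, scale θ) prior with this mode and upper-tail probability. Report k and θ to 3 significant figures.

k ≈ 2.03, θ ≈ 93

Gamma(k,θ) with k>1 has mode (k−1)θ, so θ = 96.1/(k−1).
Need P(X < 623) = 0.99 with θ tied to k this way. Start at k = 2, θ = 96.1: P(X<623) ≈ 0.989.
Too low — raise k to concentrate. Iterating converges to k ≈ 2.03.
Then θ = 96.1/(2.03−1) ≈ 93.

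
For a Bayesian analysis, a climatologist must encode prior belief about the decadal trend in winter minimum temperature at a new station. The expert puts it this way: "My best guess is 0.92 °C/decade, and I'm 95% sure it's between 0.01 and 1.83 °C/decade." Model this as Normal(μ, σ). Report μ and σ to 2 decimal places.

A symmetric 95% interval runs μ ± z·σ with z = 1.96.
Half-width = 0.91, so σ = 0.91/1.96 = 0.46.
μ is the stated best guess, 0.92.

μ = 0.92, σ = 0.46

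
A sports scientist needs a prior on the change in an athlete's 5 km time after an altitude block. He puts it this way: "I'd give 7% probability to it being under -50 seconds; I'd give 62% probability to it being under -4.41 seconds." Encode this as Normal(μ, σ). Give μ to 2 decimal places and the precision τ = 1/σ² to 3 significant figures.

For Normal(μ,σ), the p-quantile is μ + z_p·σ. Here z_{0.07} = -1.476, z_{0.62} = 0.3055.
So -50 = μ − 1.476σ and -4.41 = μ + 0.3055σ.
Subtracting: σ = (-4.41 − -50)/(0.3055 − (-1.476)) = 25.59.
Then μ = -50 − (-1.476)·25.59 = -12.23.
Precision τ = 1/σ² = 1/25.59² = 0.00153.

μ = -12.23, τ = 0.00153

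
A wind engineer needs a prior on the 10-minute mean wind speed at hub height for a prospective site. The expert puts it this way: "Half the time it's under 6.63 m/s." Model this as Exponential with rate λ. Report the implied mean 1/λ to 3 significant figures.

mean ≈ 9.57 m/s

Exponential median = ln 2 / λ, so λ = ln 2 / 6.63 = 0.105.
Mean = 1/λ = 9.57 m/s.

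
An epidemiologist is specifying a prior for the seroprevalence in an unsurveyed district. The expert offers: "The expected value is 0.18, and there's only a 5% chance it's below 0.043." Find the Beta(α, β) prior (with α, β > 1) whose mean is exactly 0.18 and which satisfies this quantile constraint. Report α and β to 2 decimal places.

With mean 0.18 fixed, write α = 0.18s, β = 0.82s where s = α+β.
Need P(θ < 0.043) = 0.05 under Beta(0.18s, 0.82s). Normal approximation: (q−m)/√(m(1−m)/s) ≈ z_{0.05} = -1.64, so s ≈ 0.18·0.82·(-1.64)²/(0.043−0.18)² = 21.3.
At s = 21.3: P(θ<0.043) ≈ 0.014. Adjusting to match 0.05 gives s ≈ 12.93.
So α = 0.18·12.93 ≈ 2.33, β = 0.82·12.93 ≈ 10.61.

α ≈ 2.33, β ≈ 10.61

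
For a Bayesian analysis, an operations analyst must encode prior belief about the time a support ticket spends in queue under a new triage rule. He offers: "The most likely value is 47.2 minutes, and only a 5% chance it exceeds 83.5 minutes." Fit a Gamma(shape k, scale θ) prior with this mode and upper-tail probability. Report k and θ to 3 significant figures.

Gamma(k,θ) with k>1 has mode (k−1)θ, so θ = 47.2/(k−1).
Need P(X < 83.5) = 0.95 with θ tied to k this way. Start at k = 2, θ = 47.2: P(X<83.5) ≈ 0.528.
Too low — raise k to concentrate. Iterating converges to k ≈ 9.57.
Then θ = 47.2/(9.57−1) ≈ 5.51.

k ≈ 9.57, θ ≈ 5.51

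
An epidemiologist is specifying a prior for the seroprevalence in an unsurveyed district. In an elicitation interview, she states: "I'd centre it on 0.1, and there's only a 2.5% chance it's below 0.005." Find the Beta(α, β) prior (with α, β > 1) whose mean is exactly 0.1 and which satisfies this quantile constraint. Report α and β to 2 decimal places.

With mean 0.1 fixed, write α = 0.1s, β = 0.9s where s = α+β.
Need P(θ < 0.005) = 0.025 under Beta(0.1s, 0.9s). Normal approximation: (q−m)/√(m(1−m)/s) ≈ z_{0.025} = -1.96, so s ≈ 0.1·0.9·(-1.96)²/(0.005−0.1)² = 38.3.
At s = 38.3: P(θ<0.005) ≈ 0.000. Adjusting to match 0.025 gives s ≈ 12.30.
So α = 0.1·12.30 ≈ 1.23, β = 0.9·12.30 ≈ 11.07.

α ≈ 1.23, β ≈ 11.07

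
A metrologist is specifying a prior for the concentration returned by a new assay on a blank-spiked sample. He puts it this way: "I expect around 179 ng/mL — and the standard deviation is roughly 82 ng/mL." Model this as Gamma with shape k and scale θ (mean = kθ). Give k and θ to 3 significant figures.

For Gamma(k, scale θ): mean = kθ, variance = kθ², so CV = 1/√k.
CV = SD/mean = 82/179 = 0.4581, hence k = 1/CV² = 4.77.
Then θ = mean/k = 179/4.77 = 37.6.

k ≈ 4.77, θ ≈ 37.6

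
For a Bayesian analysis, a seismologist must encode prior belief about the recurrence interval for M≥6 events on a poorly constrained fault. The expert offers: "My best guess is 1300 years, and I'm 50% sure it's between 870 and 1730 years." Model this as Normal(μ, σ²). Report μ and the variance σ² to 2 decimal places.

A symmetric 50% interval runs μ ± z·σ with z = 0.6745.
Half-width = 430, so σ = 430/0.6745 = 637.519 and σ² = 406430.42.
μ is the stated best guess, 1300.00.

μ = 1300.00, σ² = 406430.42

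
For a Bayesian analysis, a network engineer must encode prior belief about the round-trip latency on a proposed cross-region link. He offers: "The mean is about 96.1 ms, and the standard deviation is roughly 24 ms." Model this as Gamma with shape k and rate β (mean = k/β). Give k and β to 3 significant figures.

k ≈ 16, β ≈ 0.167

For Gamma(k, rate β): mean = k/β, variance = k/β², so CV = 1/√k.
CV = SD/mean = 24/96.1 = 0.2497, hence k = 1/CV² = 16.
Then β = k/mean = 16/96.1 = 0.167.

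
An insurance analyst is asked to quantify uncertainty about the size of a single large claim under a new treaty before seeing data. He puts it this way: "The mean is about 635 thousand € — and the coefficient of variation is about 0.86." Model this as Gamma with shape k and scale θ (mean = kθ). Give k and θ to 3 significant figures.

k ≈ 1.35, θ ≈ 470

For Gamma(k, scale θ): mean = kθ, variance = kθ², so CV = 1/√k.
CV = 0.86, hence k = 1/CV² = 1.35.
Then θ = mean/k = 635/1.35 = 470.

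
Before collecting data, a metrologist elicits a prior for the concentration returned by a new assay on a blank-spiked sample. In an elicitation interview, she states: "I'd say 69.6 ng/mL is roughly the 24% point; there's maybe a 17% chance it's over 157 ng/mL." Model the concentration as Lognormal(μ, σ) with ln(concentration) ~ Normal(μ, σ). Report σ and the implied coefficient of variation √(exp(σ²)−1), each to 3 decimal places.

If T ~ Lognormal(μ,σ) then ln T ~ Normal(μ,σ), so the p-quantile of ln T is μ + z_p·σ.
ln(69.6) = 4.243 and ln(157) = 5.056; z_{0.24} = -0.7063, z_{0.83} = 0.9542.
σ = (5.056 − 4.243)/(0.9542 − (-0.7063)) = 0.490.
μ = 4.243 − (-0.7063)·0.490 = 4.589.
CV = √(exp(σ²)−1) = √(exp(0.2400)−1) = 0.521.

σ ≈ 0.490, CV ≈ 0.521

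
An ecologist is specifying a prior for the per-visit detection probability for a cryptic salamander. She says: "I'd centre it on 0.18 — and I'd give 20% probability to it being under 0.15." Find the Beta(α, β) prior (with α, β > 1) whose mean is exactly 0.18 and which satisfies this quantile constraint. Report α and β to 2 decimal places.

With mean 0.18 fixed, write α = 0.18s, β = 0.82s where s = α+β.
Need P(θ < 0.15) = 0.2 under Beta(0.18s, 0.82s). Normal approximation: (q−m)/√(m(1−m)/s) ≈ z_{0.2} = -0.842, so s ≈ 0.18·0.82·(-0.842)²/(0.15−0.18)² = 116.2.
At s = 116.2: P(θ<0.15) ≈ 0.204. Adjusting to match 0.2 gives s ≈ 119.41.
So α = 0.18·119.41 ≈ 21.49, β = 0.82·119.41 ≈ 97.92.

α ≈ 21.49, β ≈ 97.92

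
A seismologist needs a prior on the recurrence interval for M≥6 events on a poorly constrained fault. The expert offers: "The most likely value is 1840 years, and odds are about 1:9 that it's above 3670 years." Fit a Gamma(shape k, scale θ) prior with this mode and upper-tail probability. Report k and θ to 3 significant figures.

Gamma(k,θ) with k>1 has mode (k−1)θ, so θ = 1840/(k−1).
Need P(X < 3670) = 0.9 with θ tied to k this way. Start at k = 2, θ = 1840: P(X<3670) ≈ 0.593.
Too low — raise k to concentrate. Iterating converges to k ≈ 5.02.
Then θ = 1840/(5.02−1) ≈ 457.

k ≈ 5.02, θ ≈ 457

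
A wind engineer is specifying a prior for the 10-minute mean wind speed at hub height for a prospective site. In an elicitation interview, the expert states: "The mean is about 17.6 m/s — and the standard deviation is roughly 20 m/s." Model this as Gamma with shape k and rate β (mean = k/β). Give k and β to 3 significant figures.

For Gamma(k, rate β): mean = k/β, variance = k/β², so CV = 1/√k.
CV = SD/mean = 20/17.6 = 1.136, hence k = 1/CV² = 0.774.
Then β = k/mean = 0.774/17.6 = 0.044.

k ≈ 0.774, β ≈ 0.044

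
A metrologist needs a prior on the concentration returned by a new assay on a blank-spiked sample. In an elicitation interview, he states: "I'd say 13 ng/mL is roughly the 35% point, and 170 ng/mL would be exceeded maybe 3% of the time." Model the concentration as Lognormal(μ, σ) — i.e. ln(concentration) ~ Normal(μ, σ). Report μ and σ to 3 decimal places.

μ ≈ 3.002, σ ≈ 1.134

If T ~ Lognormal(μ,σ) then ln T ~ Normal(μ,σ), so the p-quantile of ln T is μ + z_p·σ.
ln(13) = 2.565 and ln(170) = 5.136; z_{0.35} = -0.3853, z_{0.97} = 1.881.
σ = (5.136 − 2.565)/(1.881 − (-0.3853)) = 1.134.
μ = 2.565 − (-0.3853)·1.134 = 3.002.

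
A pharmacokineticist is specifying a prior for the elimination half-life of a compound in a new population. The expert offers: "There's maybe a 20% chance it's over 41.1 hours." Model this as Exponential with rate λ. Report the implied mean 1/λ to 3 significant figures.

P(T > 41.1) = e^(−λ·41.1) = 0.2, so λ = −ln(0.2)/41.1 = 0.0392.
Mean = 1/λ = 25.5 hours.

mean ≈ 25.5 hours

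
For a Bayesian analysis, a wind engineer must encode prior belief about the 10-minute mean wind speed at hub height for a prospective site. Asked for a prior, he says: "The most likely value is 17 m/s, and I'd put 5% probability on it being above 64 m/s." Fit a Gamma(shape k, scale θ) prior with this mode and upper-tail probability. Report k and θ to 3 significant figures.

k ≈ 2.45, θ ≈ 11.7

Gamma(k,θ) with k>1 has mode (k−1)θ, so θ = 17/(k−1).
Need P(X < 64) = 0.95 with θ tied to k this way. Start at k = 2, θ = 17: P(X<64) ≈ 0.890.
Too low — raise k to concentrate. Iterating converges to k ≈ 2.45.
Then θ = 17/(2.45−1) ≈ 11.7.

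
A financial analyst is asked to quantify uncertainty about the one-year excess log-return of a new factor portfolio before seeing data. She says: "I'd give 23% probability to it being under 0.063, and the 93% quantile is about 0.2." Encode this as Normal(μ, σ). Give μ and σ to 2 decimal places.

For Normal(μ,σ), the p-quantile is μ + z_p·σ. Here z_{0.23} = -0.7388, z_{0.93} = 1.476.
So 0.063 = μ − 0.7388σ and 0.2 = μ + 1.476σ.
Subtracting: σ = (0.2 − 0.063)/(1.476 − (-0.7388)) = 0.06.
Then μ = 0.063 − (-0.7388)·0.06 = 0.11.

μ = 0.11, σ = 0.06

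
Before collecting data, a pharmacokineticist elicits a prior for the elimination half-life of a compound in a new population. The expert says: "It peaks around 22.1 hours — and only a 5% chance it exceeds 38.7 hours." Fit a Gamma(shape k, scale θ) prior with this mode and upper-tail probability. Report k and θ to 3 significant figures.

Gamma(k,θ) with k>1 has mode (k−1)θ, so θ = 22.1/(k−1).
Need P(X < 38.7) = 0.95 with θ tied to k this way. Start at k = 2, θ = 22.1: P(X<38.7) ≈ 0.522.
Too low — raise k to concentrate. Iterating converges to k ≈ 9.89.
Then θ = 22.1/(9.89−1) ≈ 2.49.

k ≈ 9.89, θ ≈ 2.49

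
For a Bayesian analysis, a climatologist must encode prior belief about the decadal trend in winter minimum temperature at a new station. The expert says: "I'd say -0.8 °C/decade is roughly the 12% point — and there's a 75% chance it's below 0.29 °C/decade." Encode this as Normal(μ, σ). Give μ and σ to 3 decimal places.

The p-quantile of Normal(μ,σ) is μ + z_p·σ, with z_{0.12} = -1.175 and z_{0.75} = 0.6745.
Eliminate σ: μ = (z₂·x₁ − z₁·x₂)/(z₂ − z₁) = (0.6745·-0.8 − (-1.175)·0.29)/1.849 = -0.108.
Then σ = (x₂ − x₁)/(z₂ − z₁) = (0.29 − -0.8)/1.849 = 0.589.

μ = -0.108, σ = 0.589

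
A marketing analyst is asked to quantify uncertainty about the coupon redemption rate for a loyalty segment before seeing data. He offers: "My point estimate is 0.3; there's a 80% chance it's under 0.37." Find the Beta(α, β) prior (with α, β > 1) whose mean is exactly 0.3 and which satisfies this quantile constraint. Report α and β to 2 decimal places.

α ≈ 8.75, β ≈ 20.41

With mean 0.3 fixed, write α = 0.3s, β = 0.7s where s = α+β.
Need P(θ < 0.37) = 0.8 under Beta(0.3s, 0.7s). Normal approximation: (q−m)/√(m(1−m)/s) ≈ z_{0.8} = 0.842, so s ≈ 0.3·0.7·(0.842)²/(0.37−0.3)² = 30.4.
At s = 30.4: P(θ<0.37) ≈ 0.804. Adjusting to match 0.8 gives s ≈ 29.15.
So α = 0.3·29.15 ≈ 8.75, β = 0.7·29.15 ≈ 20.41.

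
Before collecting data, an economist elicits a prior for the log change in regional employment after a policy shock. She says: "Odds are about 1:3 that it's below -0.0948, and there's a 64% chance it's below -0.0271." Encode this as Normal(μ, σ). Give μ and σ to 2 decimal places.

μ = -0.05, σ = 0.07

For Normal(μ,σ), the p-quantile is μ + z_p·σ. Here z_{0.25} = -0.6745, z_{0.64} = 0.3585.
So -0.0948 = μ − 0.6745σ and -0.0271 = μ + 0.3585σ.
Subtracting: σ = (-0.0271 − -0.0948)/(0.3585 − (-0.6745)) = 0.07.
Then μ = -0.0948 − (-0.6745)·0.07 = -0.05.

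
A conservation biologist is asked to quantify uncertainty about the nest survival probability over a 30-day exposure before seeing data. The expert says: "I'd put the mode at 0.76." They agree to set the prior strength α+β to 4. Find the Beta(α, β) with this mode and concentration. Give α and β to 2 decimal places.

α = 2.52, β = 1.48

For α,β > 1 the Beta mode is (α−1)/(α+β−2). With α+β = 4, the mode is (α−1)/2.
Set (α−1)/2 = 0.76 → α = 1 + 0.76·2 = 2.52.
β = 4 − α = 1.48.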